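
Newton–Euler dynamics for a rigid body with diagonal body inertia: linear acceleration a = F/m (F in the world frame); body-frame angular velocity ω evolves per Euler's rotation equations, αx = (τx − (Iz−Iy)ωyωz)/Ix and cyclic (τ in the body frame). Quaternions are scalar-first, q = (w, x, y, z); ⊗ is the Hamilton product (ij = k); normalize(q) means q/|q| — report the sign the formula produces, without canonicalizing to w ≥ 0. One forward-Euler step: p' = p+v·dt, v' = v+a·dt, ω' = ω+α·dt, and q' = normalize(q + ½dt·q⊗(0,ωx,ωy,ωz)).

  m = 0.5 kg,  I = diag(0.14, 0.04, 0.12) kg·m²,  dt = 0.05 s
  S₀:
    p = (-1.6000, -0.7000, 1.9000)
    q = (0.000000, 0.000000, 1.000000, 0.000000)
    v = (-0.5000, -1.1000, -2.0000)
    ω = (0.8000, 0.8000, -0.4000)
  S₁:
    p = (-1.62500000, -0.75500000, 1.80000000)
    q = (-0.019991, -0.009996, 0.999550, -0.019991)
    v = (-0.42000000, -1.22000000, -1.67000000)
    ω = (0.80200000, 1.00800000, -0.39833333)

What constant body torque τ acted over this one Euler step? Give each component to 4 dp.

rate change Δω = (0.00200000, 0.20800000, 0.00166667)
precession coupling = (-0.0256, -0.0064, -0.0640)
applied torque τ = (-0.0200, 0.1600, -0.0600)

τ = (-0.0200, 0.1600, -0.0600)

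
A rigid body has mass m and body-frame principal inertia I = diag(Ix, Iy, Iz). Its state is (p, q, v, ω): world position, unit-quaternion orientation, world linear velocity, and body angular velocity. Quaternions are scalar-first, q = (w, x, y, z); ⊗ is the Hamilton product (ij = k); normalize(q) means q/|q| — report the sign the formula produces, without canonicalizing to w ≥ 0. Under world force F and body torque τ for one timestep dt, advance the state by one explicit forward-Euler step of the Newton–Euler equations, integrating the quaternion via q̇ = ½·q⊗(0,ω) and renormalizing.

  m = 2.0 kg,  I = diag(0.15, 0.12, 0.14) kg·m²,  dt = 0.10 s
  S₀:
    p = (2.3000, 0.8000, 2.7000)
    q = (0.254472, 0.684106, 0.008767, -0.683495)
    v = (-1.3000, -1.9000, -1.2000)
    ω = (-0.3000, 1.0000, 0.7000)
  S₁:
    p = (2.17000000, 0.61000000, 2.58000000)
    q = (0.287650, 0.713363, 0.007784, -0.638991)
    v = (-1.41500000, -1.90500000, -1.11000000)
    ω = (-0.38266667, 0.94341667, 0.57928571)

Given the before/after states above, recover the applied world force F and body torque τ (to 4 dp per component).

F = (-2.3000, -0.1000, 1.8000)
τ = (-0.1100, -0.0700, -0.1600)

Δω = ω₁−ω₀ = (-0.08266667, -0.05658333, -0.12071429)
τ = I·(Δω/dt) + ω₀×(Iω₀) = (-0.1100, -0.0700, -0.1600)
Δv = v₁−v₀ = (-0.11500000, -0.00500000, 0.09000000)
applied force F = (-2.3000, -0.1000, 1.8000)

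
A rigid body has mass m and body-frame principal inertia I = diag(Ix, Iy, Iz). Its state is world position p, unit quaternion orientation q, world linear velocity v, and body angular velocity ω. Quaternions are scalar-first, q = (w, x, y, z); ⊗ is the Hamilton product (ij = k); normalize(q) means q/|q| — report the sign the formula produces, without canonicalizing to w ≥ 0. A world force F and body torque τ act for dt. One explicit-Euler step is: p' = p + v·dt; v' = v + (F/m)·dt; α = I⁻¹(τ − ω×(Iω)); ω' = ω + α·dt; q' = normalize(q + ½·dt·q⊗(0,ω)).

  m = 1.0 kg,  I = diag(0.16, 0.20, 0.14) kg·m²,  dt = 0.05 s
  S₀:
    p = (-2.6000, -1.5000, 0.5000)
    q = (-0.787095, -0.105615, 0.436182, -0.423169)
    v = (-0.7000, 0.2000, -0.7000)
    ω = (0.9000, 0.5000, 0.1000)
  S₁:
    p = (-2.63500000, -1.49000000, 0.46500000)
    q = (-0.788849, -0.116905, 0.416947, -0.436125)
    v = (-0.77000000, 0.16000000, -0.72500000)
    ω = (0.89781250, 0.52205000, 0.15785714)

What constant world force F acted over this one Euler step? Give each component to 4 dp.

F = (-1.4000, -0.8000, -0.5000)

velocity change Δv = (-0.07000000, -0.04000000, -0.02500000)
F = m·Δv/dt = (-1.4000, -0.8000, -0.5000)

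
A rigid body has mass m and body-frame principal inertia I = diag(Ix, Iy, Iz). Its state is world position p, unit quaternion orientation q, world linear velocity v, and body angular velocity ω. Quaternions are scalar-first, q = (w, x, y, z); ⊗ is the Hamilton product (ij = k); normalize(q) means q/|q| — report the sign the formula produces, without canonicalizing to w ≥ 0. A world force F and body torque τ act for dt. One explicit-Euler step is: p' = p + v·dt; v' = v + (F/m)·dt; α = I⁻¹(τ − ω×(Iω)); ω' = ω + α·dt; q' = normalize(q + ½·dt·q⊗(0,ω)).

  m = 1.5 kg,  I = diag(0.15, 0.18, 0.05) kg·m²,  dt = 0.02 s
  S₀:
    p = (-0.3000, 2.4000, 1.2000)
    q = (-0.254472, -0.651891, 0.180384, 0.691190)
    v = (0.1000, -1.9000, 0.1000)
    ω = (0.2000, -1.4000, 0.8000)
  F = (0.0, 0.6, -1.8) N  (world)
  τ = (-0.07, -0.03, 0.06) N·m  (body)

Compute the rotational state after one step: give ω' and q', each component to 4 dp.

ω' = (0.1713, -1.4051, 0.8274)
q' = (-0.2561, -0.6412, 0.1905, 0.6978)

angular accel α = (-1.4373, -0.2556, 1.3680)
ω' = ω + α·dt = (0.1713, -1.4051, 0.8274)
2q̇ = q⊗(0,ω) = (-0.1700362, 1.0610788, 1.0160116, 0.6729930)
q' = normalize(q + ½dt·q⊗(0,ω)) = (-0.2561, -0.6412, 0.1905, 0.6978)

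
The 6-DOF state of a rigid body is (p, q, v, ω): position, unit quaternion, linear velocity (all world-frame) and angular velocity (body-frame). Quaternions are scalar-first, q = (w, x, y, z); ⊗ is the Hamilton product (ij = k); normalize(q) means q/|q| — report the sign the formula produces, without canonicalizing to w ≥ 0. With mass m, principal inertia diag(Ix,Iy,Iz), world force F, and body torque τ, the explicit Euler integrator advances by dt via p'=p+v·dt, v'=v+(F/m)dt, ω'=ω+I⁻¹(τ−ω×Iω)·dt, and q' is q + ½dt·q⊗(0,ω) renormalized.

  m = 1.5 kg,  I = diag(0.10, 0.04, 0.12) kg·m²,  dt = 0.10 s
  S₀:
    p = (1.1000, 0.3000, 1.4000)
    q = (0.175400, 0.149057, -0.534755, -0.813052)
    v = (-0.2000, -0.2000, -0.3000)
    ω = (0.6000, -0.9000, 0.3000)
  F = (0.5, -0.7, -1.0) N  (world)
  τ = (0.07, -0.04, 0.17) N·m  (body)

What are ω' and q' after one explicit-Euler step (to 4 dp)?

(τ − ω×Iω)/I = (0.9160, -0.9100, 1.1467)
ω' = ω + α·dt = (0.6916, -0.9910, 0.4147)
2q̇ = q⊗(0,ω) = (-0.3267981, -0.7869333, -0.6904083, 0.2393217)
updated quaternion q' = (0.1588, 0.1095, -0.5684, -0.7998)

ω' = (0.6916, -0.9910, 0.4147)
q' = (0.1588, 0.1095, -0.5684, -0.7998)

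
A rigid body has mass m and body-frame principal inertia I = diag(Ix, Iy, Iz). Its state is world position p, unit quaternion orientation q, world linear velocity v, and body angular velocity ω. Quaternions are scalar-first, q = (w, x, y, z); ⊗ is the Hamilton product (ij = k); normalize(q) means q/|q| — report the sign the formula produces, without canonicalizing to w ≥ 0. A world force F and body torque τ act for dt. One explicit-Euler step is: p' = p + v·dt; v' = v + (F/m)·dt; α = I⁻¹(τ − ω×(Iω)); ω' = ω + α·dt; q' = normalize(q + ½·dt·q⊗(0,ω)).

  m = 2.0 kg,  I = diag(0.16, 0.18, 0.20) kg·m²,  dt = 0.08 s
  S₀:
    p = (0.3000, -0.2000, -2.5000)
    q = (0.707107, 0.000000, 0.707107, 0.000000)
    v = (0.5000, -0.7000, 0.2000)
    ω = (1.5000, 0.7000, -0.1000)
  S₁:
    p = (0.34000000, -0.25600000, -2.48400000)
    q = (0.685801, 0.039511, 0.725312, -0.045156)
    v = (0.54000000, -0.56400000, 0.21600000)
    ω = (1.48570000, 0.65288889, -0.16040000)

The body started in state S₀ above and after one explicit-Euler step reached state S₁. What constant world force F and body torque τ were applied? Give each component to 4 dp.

Δω = ω₁−ω₀ = (-0.01430000, -0.04711111, -0.06040000)
precession coupling = (-0.0014, 0.0060, 0.0210)
I·α + gyro = (-0.0300, -0.1000, -0.1300)
velocity change Δv = (0.04000000, 0.13600000, 0.01600000)
m·(v₁−v₀)/dt = (1.0000, 3.4000, 0.4000)

F = (1.0000, 3.4000, 0.4000)
τ = (-0.0300, -0.1000, -0.1300)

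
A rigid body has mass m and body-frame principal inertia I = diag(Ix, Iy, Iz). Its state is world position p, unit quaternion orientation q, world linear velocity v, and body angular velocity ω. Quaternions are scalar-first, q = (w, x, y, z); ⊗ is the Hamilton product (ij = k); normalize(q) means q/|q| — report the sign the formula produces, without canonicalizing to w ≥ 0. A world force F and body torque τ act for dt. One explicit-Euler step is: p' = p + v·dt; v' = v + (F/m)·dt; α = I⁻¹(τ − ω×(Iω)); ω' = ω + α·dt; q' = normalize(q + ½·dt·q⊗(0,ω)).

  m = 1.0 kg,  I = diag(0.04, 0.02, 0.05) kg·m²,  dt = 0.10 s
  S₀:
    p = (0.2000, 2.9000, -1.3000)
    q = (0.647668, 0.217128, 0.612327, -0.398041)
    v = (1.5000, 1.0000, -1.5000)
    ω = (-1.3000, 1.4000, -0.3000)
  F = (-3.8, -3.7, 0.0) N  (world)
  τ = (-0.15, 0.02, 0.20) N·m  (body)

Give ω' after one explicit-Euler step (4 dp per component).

angular accel α = (-3.4350, 1.1950, 3.2720)
ω' = ω + α·dt = (-1.6435, 1.5195, 0.0272)

ω' = (-1.6435, 1.5195, 0.0272)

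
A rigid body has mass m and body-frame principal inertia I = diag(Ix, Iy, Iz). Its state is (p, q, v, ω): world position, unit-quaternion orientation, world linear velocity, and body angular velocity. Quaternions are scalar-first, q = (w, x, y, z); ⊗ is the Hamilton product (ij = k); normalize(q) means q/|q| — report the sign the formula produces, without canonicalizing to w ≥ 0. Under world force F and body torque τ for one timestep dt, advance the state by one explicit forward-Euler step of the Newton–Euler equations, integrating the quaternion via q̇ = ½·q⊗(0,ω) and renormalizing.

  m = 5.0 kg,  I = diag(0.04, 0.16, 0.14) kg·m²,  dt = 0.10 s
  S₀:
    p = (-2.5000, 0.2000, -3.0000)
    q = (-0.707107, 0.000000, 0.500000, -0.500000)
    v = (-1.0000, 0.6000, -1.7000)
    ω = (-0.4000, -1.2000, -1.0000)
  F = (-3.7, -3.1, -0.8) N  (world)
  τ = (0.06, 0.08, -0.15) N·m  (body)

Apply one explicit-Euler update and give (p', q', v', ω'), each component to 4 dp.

p' = (-2.6000, 0.2600, -3.1700)
q' = (-0.6998, -0.0407, 0.5506, -0.4532)
v' = (-1.0740, 0.5380, -1.7160)
ω' = (-0.1900, -1.1250, -1.1483)

precession coupling ω×(Iω) = (-0.0240, -0.0400, 0.0576)
(τ − ω×Iω)/I = (2.1000, 0.7500, -1.4829)
ω' = ω + α·dt = (-0.1900, -1.1250, -1.1483)
2q̇ = q⊗(0,ω) = (0.1000000, -0.8171572, 1.0485284, 0.9071070)
updated quaternion q' = (-0.6998, -0.0407, 0.5506, -0.4532)
a = (-0.7400, -0.6200, -0.1600)
p' = p + v·dt = (-2.6000, 0.2600, -3.1700)
new velocity v' = (-1.0740, 0.5380, -1.7160)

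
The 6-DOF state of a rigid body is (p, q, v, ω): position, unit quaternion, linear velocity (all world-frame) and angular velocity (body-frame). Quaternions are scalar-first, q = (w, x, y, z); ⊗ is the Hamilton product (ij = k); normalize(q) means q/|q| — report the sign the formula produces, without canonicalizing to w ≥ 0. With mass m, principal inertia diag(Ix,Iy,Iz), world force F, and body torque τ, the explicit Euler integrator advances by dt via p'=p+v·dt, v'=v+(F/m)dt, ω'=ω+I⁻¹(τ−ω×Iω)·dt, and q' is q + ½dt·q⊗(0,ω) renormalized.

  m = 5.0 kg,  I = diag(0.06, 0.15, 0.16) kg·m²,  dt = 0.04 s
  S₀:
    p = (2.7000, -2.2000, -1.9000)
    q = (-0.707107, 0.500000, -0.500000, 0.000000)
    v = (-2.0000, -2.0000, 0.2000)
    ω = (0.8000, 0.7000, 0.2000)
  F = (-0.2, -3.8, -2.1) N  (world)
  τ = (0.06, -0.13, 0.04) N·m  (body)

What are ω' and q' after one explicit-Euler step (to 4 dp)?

angular accel α = (0.9767, -0.7600, -0.0650)
ω + α·dt = (0.8391, 0.6696, 0.1974)
q⊗(0,ω) = (-0.0500000, -0.6656856, -0.5949749, 0.6085786)
q + ½dt·q⊗(0,ω), renormalized = (-0.7079, 0.4866, -0.5118, 0.0122)

ω' = (0.8391, 0.6696, 0.1974)
q' = (-0.7079, 0.4866, -0.5118, 0.0122)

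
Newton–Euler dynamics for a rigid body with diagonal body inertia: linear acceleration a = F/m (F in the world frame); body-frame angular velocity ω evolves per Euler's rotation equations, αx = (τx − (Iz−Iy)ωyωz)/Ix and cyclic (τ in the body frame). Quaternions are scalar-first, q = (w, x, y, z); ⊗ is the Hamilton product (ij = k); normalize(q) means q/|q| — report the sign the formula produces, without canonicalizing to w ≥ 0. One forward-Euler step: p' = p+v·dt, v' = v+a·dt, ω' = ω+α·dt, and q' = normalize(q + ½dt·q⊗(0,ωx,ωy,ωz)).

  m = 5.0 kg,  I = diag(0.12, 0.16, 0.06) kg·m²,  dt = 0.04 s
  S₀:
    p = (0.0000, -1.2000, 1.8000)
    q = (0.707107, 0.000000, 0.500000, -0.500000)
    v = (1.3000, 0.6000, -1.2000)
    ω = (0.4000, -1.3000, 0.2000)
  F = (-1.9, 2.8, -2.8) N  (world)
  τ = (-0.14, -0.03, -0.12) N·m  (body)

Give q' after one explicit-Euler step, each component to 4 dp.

Hamilton product q⊗(0,ω) = (0.7500000, -0.2671572, -1.1192391, -0.0585786)
updated quaternion q' = (0.7218, -0.0053, 0.4774, -0.5010)

q' = (0.7218, -0.0053, 0.4774, -0.5010)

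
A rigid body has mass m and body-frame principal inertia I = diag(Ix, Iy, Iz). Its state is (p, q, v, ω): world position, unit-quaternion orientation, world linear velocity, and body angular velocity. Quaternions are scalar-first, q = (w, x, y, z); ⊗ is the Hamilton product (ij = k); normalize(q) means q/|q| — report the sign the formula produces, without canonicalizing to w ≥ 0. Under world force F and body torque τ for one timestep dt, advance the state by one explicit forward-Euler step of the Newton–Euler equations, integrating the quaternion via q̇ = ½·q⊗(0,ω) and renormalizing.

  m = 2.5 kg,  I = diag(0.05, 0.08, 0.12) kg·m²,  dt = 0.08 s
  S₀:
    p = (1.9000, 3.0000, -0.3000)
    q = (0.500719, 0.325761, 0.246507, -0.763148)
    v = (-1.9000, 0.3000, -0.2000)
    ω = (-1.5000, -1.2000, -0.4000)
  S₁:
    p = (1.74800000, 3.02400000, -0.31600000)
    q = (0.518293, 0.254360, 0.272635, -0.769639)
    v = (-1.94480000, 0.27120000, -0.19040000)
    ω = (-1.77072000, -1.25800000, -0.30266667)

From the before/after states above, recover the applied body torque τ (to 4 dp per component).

τ = (-0.1500, -0.1000, 0.2000)

ω₁ − ω₀ = (-0.27072000, -0.05800000, 0.09733333)
gyro term ω₀×Iω₀ = (0.0192, -0.0420, 0.0540)
τ = I·(Δω/dt) + ω₀×(Iω₀) = (-0.1500, -0.1000, 0.2000)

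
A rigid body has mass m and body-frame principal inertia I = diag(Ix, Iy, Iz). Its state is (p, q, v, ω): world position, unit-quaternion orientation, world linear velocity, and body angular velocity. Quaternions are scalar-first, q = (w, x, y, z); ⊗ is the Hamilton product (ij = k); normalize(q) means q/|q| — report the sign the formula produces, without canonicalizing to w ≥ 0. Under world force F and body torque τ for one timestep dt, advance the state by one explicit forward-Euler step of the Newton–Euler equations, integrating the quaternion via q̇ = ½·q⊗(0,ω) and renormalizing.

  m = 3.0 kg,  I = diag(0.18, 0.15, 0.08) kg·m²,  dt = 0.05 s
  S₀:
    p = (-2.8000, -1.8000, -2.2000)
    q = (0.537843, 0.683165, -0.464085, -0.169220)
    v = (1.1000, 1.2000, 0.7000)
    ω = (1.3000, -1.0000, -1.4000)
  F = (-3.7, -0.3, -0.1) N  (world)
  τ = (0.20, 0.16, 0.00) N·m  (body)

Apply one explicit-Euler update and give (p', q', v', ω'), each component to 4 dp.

a = (-1.2333, -0.1000, -0.0333)
new position p' = (-2.7450, -1.7400, -2.1650)
v + (F/m)dt = (1.0383, 1.1950, 0.6983)
α = I⁻¹(τ − ω×Iω) = (1.6556, 2.2800, -0.4875)
ω' = ω + α·dt = (1.3828, -0.8860, -1.4244)
2q̇ = q⊗(0,ω) = (-1.5891075, 1.1796949, 0.1986020, -0.8328347)
q + ½dt·q⊗(0,ω), renormalized = (0.4974, 0.7116, -0.4585, -0.1898)

p' = (-2.7450, -1.7400, -2.1650)
q' = (0.4974, 0.7116, -0.4585, -0.1898)
v' = (1.0383, 1.1950, 0.6983)
ω' = (1.3828, -0.8860, -1.4244)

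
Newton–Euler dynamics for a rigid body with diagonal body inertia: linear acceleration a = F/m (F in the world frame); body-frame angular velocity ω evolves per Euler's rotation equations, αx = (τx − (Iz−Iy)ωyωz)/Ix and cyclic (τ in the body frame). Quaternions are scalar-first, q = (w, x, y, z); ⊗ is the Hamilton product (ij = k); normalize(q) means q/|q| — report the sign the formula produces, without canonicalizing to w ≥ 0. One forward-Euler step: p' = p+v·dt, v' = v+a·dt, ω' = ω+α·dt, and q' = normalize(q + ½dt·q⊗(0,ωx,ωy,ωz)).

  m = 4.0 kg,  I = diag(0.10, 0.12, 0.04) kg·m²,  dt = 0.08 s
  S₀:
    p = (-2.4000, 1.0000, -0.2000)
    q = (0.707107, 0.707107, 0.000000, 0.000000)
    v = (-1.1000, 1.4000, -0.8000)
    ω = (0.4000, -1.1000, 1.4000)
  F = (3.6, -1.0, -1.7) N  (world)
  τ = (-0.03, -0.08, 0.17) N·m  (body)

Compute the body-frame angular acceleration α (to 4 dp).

ω×(Iω) gyroscopic = (0.1232, 0.0336, -0.0088)
α = I⁻¹(τ − ω×Iω) = (-1.5320, -0.9467, 4.4700)

α = (-1.5320, -0.9467, 4.4700)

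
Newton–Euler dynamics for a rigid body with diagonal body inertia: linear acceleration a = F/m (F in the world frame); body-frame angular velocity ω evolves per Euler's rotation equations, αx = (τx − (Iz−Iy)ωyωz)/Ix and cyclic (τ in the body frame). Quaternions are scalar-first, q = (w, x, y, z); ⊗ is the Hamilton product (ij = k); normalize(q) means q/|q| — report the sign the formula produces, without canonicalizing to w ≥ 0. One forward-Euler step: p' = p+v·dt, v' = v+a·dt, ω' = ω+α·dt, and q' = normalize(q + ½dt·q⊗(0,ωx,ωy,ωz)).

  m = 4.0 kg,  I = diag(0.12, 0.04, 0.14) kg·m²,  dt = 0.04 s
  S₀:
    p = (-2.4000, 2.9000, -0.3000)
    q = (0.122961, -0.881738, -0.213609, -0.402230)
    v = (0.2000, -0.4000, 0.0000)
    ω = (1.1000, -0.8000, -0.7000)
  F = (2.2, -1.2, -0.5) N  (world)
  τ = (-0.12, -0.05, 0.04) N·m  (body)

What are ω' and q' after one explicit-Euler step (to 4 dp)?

ω' = (1.0413, -0.8654, -0.7087)
q' = (0.1332, -0.8821, -0.2367, -0.3850)

α = I⁻¹(τ − ω×Iω) = (-1.4667, -1.6350, -0.2171)
ω' = ω + α·dt = (1.0413, -0.8654, -0.7087)
Hamilton product q⊗(0,ω) = (0.5174636, -0.0370006, -1.1580384, 0.8542876)
updated quaternion q' = (0.1332, -0.8821, -0.2367, -0.3850)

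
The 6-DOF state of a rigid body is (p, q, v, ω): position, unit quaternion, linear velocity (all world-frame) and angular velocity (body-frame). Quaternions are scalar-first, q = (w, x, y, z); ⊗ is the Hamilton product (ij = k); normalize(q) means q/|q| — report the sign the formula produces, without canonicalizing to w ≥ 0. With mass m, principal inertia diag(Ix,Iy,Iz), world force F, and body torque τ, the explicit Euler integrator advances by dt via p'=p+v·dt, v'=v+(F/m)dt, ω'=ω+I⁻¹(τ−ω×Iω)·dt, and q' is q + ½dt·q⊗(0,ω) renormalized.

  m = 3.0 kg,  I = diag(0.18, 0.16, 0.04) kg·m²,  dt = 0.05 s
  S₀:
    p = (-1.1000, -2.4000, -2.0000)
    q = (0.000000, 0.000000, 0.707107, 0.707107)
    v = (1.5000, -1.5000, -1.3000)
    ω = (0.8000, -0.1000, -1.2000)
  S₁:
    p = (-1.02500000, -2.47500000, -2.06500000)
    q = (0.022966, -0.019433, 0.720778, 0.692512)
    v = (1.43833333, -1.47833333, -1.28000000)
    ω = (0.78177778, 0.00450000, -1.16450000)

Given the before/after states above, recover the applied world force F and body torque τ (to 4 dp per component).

F = (-3.7000, 1.3000, 1.2000)
τ = (-0.0800, 0.2000, 0.0300)

Δv = v₁−v₀ = (-0.06166667, 0.02166667, 0.02000000)
m·(v₁−v₀)/dt = (-3.7000, 1.3000, 1.2000)
Δω = ω₁−ω₀ = (-0.01822222, 0.10450000, 0.03550000)
ω₀×(Iω₀) = (-0.0144, -0.1344, 0.0016)
I·α + gyro = (-0.0800, 0.2000, 0.0300)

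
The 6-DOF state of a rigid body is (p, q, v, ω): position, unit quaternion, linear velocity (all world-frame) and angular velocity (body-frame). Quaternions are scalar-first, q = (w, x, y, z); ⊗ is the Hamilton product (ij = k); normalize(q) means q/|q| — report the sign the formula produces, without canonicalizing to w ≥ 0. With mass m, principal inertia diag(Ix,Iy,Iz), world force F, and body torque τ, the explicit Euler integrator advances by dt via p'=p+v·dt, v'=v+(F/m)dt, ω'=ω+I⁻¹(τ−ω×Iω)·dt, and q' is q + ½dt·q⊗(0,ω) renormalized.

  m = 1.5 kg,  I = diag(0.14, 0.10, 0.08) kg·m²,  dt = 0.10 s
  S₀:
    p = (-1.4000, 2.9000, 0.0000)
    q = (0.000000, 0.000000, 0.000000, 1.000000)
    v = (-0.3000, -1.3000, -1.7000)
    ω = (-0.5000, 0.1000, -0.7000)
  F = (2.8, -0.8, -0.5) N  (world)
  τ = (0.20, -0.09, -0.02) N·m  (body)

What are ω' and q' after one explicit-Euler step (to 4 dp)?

(τ − ω×Iω)/I = (1.4186, -1.1100, -0.2750)
ω' = ω + α·dt = (-0.3581, -0.0110, -0.7275)
2q̇ = q⊗(0,ω) = (0.7000000, -0.1000000, -0.5000000, 0.0000000)
q + ½dt·q⊗(0,ω), renormalized = (0.0350, -0.0050, -0.0250, 0.9991)

ω' = (-0.3581, -0.0110, -0.7275)
q' = (0.0350, -0.0050, -0.0250, 0.9991)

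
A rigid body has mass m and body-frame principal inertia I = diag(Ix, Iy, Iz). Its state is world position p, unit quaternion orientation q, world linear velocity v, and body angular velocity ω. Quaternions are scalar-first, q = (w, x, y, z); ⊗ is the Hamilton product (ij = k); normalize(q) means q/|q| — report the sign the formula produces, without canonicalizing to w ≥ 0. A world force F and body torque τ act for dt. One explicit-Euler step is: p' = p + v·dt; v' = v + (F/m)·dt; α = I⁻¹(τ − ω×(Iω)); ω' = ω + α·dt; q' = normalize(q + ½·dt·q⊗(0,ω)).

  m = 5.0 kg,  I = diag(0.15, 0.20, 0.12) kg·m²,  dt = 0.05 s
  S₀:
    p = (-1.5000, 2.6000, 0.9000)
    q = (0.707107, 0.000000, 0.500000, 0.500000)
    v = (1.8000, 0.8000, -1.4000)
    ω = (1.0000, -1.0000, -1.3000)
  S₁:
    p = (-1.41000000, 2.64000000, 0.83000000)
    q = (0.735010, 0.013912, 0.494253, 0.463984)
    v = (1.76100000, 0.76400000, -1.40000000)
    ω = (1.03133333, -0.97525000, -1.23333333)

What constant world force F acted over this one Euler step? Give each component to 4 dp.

F = (-3.9000, -3.6000, 0.0000)

Δv = v₁−v₀ = (-0.03900000, -0.03600000, 0.00000000)
applied force F = (-3.9000, -3.6000, 0.0000)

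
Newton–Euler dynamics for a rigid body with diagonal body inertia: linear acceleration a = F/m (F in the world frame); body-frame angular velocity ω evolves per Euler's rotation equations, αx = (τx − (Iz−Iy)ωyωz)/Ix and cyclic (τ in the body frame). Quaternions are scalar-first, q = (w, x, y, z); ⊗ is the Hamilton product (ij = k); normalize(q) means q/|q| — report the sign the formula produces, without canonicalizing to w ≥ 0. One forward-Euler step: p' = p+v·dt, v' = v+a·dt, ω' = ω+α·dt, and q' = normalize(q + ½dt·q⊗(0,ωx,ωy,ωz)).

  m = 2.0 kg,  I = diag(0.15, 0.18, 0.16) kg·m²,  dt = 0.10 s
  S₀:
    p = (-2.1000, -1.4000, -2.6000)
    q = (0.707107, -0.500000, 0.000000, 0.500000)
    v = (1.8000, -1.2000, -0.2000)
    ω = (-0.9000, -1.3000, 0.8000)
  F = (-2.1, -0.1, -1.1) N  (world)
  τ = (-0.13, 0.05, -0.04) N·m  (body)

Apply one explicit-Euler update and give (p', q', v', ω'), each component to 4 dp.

p' = (-1.9200, -1.5200, -2.6200)
q' = (0.6620, -0.4974, -0.0483, 0.5586)
v' = (1.6950, -1.2050, -0.2550)
ω' = (-1.0005, -1.2762, 0.7531)

α = I⁻¹(τ − ω×Iω) = (-1.0053, 0.2378, -0.4694)
ω + α·dt = (-1.0005, -1.2762, 0.7531)
2q̇ = q⊗(0,ω) = (-0.8500000, 0.0136037, -0.9692391, 1.2156856)
q + ½dt·q⊗(0,ω), renormalized = (0.6620, -0.4974, -0.0483, 0.5586)
linear accel F/m = (-1.0500, -0.0500, -0.5500)
p' = p + v·dt = (-1.9200, -1.5200, -2.6200)
v' = v + a·dt = (1.6950, -1.2050, -0.2550)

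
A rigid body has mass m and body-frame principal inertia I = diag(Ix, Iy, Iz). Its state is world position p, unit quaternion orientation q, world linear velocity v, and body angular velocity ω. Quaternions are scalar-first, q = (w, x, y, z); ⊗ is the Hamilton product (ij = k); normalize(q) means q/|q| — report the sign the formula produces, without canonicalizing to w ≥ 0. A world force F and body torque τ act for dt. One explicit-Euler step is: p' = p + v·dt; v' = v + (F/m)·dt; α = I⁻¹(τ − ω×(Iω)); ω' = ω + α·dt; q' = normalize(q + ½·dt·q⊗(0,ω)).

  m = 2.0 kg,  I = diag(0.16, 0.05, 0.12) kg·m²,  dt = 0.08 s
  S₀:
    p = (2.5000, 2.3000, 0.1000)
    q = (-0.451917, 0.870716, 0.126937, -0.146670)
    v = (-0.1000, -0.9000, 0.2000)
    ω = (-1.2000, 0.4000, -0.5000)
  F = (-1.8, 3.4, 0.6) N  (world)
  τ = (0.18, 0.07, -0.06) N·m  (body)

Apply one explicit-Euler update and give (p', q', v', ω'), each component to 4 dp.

new position p' = (2.4920, 2.2280, 0.1160)
v' = v + a·dt = (-0.1720, -0.7640, 0.2240)
precession coupling ω×(Iω) = (-0.0140, 0.0240, 0.0528)
α = I⁻¹(τ − ω×Iω) = (1.2125, 0.9200, -0.9400)
ω + α·dt = (-1.1030, 0.4736, -0.5752)
2q̇ = q⊗(0,ω) = (0.9207494, 0.5374999, 0.4305952, 0.7265693)
q' = normalize(q + ½dt·q⊗(0,ω)) = (-0.4145, 0.8909, 0.1439, -0.1174)

p' = (2.4920, 2.2280, 0.1160)
q' = (-0.4145, 0.8909, 0.1439, -0.1174)
v' = (-0.1720, -0.7640, 0.2240)
ω' = (-1.1030, 0.4736, -0.5752)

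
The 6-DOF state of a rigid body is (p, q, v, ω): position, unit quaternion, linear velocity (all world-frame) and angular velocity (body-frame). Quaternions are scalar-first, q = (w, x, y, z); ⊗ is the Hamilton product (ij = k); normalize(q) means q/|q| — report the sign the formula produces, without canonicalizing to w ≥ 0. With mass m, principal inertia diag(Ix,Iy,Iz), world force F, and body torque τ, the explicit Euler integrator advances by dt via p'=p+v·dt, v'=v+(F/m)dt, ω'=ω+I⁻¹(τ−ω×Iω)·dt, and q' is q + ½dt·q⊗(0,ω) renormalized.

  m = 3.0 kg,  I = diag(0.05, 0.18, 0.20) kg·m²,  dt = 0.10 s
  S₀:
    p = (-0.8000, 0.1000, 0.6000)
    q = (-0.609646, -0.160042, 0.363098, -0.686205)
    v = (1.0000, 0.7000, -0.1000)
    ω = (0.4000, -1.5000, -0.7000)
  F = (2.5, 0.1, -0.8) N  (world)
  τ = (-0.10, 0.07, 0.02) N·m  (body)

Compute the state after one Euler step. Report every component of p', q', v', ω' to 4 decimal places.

p' = (-0.7000, 0.1700, 0.5900)
q' = (-0.6011, -0.2356, 0.3881, -0.6577)
v' = (1.0833, 0.7033, -0.1267)
ω' = (0.1580, -1.4844, -0.6510)

new position p' = (-0.7000, 0.1700, 0.5900)
new velocity v' = (1.0833, 0.7033, -0.1267)
precession coupling ω×(Iω) = (0.0210, 0.0420, -0.0780)
(τ − ω×Iω)/I = (-2.4200, 0.1556, 0.4900)
new body rate ω' = (0.1580, -1.4844, -0.6510)
2q̇ = q⊗(0,ω) = (0.1283203, -1.5273345, 0.5279576, 0.5215760)
q + ½dt·q⊗(0,ω), renormalized = (-0.6011, -0.2356, 0.3881, -0.6577)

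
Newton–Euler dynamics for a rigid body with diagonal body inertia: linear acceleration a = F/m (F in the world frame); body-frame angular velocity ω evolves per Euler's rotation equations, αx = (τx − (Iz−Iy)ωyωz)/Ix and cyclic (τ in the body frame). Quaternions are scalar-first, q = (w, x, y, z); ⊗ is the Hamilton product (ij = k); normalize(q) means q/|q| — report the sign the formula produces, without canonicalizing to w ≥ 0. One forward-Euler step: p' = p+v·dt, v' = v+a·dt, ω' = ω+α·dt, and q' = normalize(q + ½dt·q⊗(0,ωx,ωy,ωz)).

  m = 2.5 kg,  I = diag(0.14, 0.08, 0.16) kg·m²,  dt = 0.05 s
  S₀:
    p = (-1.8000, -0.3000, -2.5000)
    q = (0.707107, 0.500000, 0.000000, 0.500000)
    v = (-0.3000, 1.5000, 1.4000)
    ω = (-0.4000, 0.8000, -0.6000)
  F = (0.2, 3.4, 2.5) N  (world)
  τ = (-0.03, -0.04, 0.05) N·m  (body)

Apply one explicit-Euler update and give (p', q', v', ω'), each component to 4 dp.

precession coupling ω×(Iω) = (-0.0384, -0.0048, 0.0192)
(τ − ω×Iω)/I = (0.0600, -0.4400, 0.1925)
ω' = ω + α·dt = (-0.3970, 0.7780, -0.5904)
2q̇ = q⊗(0,ω) = (0.5000000, -0.6828428, 0.6656856, -0.0242642)
updated quaternion q' = (0.7193, 0.4828, 0.0166, 0.4992)
linear accel F/m = (0.0800, 1.3600, 1.0000)
new position p' = (-1.8150, -0.2250, -2.4300)
v' = v + a·dt = (-0.2960, 1.5680, 1.4500)

p' = (-1.8150, -0.2250, -2.4300)
q' = (0.7193, 0.4828, 0.0166, 0.4992)
v' = (-0.2960, 1.5680, 1.4500)
ω' = (-0.3970, 0.7780, -0.5904)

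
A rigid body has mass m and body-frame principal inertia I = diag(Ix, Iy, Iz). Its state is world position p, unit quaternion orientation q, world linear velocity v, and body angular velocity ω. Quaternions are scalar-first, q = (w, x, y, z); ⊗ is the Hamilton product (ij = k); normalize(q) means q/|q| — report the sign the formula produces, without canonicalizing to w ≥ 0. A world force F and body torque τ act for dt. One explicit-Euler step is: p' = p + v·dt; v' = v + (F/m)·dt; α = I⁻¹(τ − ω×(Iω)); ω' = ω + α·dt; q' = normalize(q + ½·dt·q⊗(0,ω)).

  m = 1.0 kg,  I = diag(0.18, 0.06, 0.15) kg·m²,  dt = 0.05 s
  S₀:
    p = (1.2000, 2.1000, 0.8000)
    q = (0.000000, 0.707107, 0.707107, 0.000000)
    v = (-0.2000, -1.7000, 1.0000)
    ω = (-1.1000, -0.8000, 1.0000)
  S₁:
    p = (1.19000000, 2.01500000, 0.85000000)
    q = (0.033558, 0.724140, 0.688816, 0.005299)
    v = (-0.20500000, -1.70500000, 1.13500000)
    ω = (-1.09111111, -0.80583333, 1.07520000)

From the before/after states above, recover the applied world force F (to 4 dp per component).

v₁ − v₀ = (-0.00500000, -0.00500000, 0.13500000)
F = m·Δv/dt = (-0.1000, -0.1000, 2.7000)

F = (-0.1000, -0.1000, 2.7000)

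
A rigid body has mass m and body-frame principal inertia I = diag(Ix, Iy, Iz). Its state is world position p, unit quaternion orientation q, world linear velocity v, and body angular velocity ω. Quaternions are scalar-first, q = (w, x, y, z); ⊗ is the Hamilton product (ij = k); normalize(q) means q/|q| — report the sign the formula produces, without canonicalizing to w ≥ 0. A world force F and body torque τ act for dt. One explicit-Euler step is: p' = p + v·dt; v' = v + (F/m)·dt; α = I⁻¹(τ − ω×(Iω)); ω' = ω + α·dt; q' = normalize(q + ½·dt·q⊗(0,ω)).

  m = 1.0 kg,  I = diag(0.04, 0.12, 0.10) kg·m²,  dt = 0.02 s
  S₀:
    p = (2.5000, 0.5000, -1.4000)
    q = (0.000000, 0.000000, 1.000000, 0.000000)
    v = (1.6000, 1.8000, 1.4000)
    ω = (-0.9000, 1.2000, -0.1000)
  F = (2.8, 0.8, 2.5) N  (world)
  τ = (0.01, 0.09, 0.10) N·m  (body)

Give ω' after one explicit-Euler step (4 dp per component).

precession coupling ω×(Iω) = (0.0024, -0.0054, -0.0864)
α = I⁻¹(τ − ω×Iω) = (0.1900, 0.7950, 1.8640)
new body rate ω' = (-0.8962, 1.2159, -0.0627)

ω' = (-0.8962, 1.2159, -0.0627)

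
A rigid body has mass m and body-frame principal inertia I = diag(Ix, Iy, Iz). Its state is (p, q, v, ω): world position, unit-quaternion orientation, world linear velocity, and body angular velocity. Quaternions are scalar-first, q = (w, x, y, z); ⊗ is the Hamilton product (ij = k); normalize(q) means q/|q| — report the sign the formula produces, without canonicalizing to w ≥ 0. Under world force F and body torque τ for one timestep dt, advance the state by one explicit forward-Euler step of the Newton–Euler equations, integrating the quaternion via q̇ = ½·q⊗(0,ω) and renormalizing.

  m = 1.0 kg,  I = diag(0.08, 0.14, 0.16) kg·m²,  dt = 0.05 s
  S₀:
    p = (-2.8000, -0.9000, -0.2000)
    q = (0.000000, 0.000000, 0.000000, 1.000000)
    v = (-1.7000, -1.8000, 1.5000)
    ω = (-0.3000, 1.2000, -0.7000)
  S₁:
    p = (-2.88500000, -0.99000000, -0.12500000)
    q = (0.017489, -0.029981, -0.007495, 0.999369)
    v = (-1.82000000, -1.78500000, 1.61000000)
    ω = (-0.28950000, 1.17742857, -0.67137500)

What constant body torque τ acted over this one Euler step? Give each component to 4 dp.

τ = (0.0000, -0.0800, 0.0700)

rate change Δω = (0.01050000, -0.02257143, 0.02862500)
precession coupling = (-0.0168, -0.0168, -0.0216)
applied torque τ = (0.0000, -0.0800, 0.0700)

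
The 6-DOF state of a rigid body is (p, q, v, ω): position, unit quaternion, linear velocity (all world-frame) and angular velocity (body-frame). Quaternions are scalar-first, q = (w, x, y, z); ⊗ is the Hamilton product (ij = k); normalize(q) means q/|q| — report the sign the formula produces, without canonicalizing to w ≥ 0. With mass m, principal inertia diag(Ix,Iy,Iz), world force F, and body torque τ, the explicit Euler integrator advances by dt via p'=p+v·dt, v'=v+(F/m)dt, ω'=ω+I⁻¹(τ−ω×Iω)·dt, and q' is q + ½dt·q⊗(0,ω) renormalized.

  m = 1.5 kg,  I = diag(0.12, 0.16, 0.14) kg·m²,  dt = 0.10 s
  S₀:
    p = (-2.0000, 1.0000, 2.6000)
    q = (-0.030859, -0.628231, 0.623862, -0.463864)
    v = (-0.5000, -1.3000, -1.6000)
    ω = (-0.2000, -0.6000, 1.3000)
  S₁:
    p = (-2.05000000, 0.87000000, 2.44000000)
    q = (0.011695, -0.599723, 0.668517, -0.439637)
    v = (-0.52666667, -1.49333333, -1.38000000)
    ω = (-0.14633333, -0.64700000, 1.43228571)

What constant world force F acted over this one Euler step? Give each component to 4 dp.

velocity change Δv = (-0.02666667, -0.19333333, 0.22000000)
m·(v₁−v₀)/dt = (-0.4000, -2.9000, 3.3000)

F = (-0.4000, -2.9000, 3.3000)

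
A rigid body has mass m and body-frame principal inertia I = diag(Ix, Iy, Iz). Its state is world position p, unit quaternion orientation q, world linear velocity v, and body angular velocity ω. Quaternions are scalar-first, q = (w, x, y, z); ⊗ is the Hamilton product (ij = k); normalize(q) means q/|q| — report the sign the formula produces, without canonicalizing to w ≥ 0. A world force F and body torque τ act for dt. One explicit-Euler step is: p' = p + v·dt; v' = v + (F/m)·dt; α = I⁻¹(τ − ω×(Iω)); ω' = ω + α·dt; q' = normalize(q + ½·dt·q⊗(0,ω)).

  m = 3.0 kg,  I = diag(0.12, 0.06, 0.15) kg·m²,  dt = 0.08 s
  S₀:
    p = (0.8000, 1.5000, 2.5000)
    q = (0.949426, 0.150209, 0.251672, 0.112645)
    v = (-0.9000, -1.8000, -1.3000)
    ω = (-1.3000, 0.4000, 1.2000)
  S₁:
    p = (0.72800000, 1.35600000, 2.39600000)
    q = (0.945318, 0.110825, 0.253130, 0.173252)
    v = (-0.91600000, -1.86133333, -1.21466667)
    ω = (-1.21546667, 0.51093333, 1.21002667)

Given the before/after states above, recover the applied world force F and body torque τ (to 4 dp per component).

velocity change Δv = (-0.01600000, -0.06133333, 0.08533333)
m·(v₁−v₀)/dt = (-0.6000, -2.3000, 3.2000)
rate change Δω = (0.08453333, 0.11093333, 0.01002667)
precession coupling = (0.0432, 0.0468, 0.0312)
applied torque τ = (0.1700, 0.1300, 0.0500)

F = (-0.6000, -2.3000, 3.2000)
τ = (0.1700, 0.1300, 0.0500)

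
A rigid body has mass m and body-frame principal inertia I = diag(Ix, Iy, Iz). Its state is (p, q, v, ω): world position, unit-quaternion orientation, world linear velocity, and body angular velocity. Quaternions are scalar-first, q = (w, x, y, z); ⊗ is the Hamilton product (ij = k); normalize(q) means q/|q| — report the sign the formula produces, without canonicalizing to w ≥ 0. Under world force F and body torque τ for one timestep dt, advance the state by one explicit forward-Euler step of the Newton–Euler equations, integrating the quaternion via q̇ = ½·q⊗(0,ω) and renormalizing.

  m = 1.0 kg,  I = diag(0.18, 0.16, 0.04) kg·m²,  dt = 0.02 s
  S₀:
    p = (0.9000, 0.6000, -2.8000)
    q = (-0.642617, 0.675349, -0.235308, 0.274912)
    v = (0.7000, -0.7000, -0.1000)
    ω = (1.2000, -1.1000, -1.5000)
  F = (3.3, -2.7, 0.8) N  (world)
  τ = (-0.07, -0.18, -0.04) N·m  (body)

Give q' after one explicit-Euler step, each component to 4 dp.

q⊗(0,ω) = (-0.6568896, -0.1157752, 2.0497966, 0.5034112)
updated quaternion q' = (-0.6490, 0.6740, -0.2148, 0.2799)

q' = (-0.6490, 0.6740, -0.2148, 0.2799)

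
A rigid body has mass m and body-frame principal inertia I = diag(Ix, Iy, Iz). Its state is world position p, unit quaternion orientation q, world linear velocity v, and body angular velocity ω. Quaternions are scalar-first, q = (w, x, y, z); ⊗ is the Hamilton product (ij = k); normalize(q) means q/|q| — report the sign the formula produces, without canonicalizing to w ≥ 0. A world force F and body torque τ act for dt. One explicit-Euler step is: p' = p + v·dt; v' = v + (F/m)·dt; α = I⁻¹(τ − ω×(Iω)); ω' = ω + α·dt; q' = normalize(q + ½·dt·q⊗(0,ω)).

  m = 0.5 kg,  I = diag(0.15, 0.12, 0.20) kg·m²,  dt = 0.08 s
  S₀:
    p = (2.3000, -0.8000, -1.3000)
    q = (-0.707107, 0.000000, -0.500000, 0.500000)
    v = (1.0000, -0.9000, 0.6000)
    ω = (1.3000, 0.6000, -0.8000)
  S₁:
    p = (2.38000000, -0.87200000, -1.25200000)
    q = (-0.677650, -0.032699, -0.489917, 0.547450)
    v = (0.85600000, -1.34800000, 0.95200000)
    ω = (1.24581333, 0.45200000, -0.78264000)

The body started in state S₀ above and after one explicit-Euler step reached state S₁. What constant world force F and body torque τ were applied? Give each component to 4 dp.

Δv = v₁−v₀ = (-0.14400000, -0.44800000, 0.35200000)
m·(v₁−v₀)/dt = (-0.9000, -2.8000, 2.2000)
ω₁ − ω₀ = (-0.05418667, -0.14800000, 0.01736000)
applied torque τ = (-0.1400, -0.1700, 0.0200)

F = (-0.9000, -2.8000, 2.2000)
τ = (-0.1400, -0.1700, 0.0200)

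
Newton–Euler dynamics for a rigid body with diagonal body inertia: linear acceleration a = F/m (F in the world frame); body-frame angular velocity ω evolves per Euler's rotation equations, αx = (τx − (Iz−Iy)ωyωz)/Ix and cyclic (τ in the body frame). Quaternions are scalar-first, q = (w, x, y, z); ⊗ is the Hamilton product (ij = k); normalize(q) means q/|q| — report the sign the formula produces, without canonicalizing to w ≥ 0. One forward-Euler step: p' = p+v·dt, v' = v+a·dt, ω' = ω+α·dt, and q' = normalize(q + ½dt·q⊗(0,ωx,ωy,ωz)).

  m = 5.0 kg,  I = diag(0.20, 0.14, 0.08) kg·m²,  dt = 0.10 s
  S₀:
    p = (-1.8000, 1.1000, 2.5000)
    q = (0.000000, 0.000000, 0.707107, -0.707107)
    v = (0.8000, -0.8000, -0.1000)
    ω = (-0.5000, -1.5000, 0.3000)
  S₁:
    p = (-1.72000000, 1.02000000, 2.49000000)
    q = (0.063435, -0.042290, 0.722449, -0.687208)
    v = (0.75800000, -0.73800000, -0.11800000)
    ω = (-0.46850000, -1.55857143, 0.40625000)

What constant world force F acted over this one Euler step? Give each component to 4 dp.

v₁ − v₀ = (-0.04200000, 0.06200000, -0.01800000)
F = m·Δv/dt = (-2.1000, 3.1000, -0.9000)

F = (-2.1000, 3.1000, -0.9000)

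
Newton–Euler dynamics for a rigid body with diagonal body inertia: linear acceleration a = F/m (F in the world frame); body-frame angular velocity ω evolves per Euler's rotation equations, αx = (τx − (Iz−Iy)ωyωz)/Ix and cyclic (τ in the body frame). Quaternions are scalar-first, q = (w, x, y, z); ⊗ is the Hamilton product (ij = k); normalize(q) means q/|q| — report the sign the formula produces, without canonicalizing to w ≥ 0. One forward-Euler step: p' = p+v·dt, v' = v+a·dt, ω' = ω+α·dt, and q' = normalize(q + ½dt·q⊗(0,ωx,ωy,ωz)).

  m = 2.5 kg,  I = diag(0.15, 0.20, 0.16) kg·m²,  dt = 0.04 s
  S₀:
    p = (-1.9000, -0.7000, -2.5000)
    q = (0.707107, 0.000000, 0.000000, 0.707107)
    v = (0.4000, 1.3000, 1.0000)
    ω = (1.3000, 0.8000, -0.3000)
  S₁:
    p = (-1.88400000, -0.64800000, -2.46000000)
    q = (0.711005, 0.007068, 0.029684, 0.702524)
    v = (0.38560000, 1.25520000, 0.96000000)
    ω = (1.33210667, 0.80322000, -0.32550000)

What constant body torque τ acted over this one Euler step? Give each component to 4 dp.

rate change Δω = (0.03210667, 0.00322000, -0.02550000)
applied torque τ = (0.1300, 0.0200, -0.0500)

τ = (0.1300, 0.0200, -0.0500)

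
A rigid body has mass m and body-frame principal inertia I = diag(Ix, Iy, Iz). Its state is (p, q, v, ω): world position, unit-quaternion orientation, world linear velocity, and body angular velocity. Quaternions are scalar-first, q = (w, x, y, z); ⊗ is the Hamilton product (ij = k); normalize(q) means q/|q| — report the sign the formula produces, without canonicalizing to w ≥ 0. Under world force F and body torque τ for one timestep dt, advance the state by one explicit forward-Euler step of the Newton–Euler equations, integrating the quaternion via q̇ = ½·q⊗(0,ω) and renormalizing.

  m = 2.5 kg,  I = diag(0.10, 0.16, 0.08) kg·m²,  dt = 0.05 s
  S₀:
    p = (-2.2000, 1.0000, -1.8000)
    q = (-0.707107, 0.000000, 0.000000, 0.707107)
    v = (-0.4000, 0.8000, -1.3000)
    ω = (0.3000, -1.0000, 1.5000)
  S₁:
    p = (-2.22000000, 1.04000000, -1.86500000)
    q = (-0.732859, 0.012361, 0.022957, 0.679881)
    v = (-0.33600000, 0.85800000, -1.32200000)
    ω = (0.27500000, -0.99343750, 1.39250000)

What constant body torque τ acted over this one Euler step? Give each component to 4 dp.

τ = (0.0700, 0.0300, -0.1900)

rate change Δω = (-0.02500000, 0.00656250, -0.10750000)
precession coupling = (0.1200, 0.0090, -0.0180)
τ = I·(Δω/dt) + ω₀×(Iω₀) = (0.0700, 0.0300, -0.1900)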